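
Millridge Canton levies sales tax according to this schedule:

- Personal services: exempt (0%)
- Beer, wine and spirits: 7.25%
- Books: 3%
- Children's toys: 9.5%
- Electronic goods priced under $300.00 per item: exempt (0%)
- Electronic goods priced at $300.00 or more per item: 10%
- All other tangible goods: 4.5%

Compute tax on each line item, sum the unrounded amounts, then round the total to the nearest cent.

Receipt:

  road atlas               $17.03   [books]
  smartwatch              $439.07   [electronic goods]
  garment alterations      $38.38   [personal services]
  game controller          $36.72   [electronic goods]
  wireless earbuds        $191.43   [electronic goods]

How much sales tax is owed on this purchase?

$44.42

Road atlas $17.03: books → 3% → $0.5109
Smartwatch $439.07: electronic goods, $300.00 or more → 10% → $43.907
Garment alterations $38.38: personal services → 0% → $0.00
Game controller $36.72: electronic goods, under $300.00 → 0% → $0.00
Wireless earbuds $191.43: electronic goods, under $300.00 → 0% → $0.00
Unrounded tax sum = $44.4179 → $44.42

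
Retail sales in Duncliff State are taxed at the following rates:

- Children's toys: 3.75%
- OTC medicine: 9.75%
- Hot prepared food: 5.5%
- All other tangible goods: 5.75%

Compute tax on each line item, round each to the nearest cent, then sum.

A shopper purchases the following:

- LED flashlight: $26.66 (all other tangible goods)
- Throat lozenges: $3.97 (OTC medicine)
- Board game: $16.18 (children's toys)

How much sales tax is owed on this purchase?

LED flashlight $26.66: all other tangible goods → 5.75% → $1.53
Throat lozenges $3.97: OTC medicine → 9.75% → $0.39
Board game $16.18: children's toys → 3.75% → $0.61
Total tax = $1.53 + $0.39 + $0.61 = $2.53

$2.53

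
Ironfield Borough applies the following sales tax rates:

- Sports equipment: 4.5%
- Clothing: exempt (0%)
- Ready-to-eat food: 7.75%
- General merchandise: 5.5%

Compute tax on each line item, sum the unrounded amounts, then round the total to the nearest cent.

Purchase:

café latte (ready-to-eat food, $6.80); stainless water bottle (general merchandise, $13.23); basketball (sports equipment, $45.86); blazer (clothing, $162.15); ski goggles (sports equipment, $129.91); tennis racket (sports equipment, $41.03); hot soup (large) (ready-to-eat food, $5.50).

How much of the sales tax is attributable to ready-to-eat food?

$0.95

Café latte $6.80: ready-to-eat food → 7.75% → $0.527
Hot soup (large) $5.50: ready-to-eat food → 7.75% → $0.42625
Tax on ready-to-eat food: unrounded sum = $0.95325 → $0.95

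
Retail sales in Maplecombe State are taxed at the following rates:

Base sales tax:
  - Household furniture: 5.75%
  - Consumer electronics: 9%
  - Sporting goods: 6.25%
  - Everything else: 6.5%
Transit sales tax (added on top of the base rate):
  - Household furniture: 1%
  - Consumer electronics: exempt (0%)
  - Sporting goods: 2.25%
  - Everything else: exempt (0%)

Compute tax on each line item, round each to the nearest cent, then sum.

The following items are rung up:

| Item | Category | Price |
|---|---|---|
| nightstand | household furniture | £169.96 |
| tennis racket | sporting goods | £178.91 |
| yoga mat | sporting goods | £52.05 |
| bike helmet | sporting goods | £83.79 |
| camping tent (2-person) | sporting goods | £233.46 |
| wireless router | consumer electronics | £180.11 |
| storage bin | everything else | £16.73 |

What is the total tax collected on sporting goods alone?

Tennis racket £178.91: sporting goods → 6.25% + 2.25% transit = 8.5% → £15.21
Yoga mat £52.05: sporting goods → 6.25% + 2.25% transit = 8.5% → £4.42
Bike helmet £83.79: sporting goods → 6.25% + 2.25% transit = 8.5% → £7.12
Camping tent (2-person) £233.46: sporting goods → 6.25% + 2.25% transit = 8.5% → £19.84
Tax on sporting goods = £15.21 + £4.42 + £7.12 + £19.84 = £46.59

£46.59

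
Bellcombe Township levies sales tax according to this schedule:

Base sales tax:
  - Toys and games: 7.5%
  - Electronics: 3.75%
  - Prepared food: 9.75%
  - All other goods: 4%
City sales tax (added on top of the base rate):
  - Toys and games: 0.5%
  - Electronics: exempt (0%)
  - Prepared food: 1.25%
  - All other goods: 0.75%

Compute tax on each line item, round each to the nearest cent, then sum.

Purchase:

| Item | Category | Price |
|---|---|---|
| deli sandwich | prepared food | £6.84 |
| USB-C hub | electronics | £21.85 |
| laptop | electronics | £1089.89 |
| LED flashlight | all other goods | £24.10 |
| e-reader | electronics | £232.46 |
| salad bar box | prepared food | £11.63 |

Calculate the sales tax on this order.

Deli sandwich £6.84: prepared food → 9.75% + 1.25% city = 11% → £0.75
USB-C hub £21.85: electronics → 3.75% + 0% city = 3.75% → £0.82
Laptop £1089.89: electronics → 3.75% + 0% city = 3.75% → £40.87
LED flashlight £24.10: all other goods → 4% + 0.75% city = 4.75% → £1.14
E-reader £232.46: electronics → 3.75% + 0% city = 3.75% → £8.72
Salad bar box £11.63: prepared food → 9.75% + 1.25% city = 11% → £1.28
Total tax = £0.75 + £0.82 + £40.87 + £1.14 + £8.72 + £1.28 = £53.58

£53.58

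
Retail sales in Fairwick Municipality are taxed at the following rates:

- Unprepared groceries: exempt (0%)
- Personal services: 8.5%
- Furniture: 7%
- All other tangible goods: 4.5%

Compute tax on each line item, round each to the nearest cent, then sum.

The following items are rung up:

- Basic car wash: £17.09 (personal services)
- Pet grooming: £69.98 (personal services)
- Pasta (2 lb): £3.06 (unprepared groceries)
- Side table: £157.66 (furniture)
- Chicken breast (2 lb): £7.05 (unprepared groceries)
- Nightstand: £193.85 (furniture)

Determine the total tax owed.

Basic car wash £17.09: personal services → 8.5% → £1.45
Pet grooming £69.98: personal services → 8.5% → £5.95
Pasta (2 lb) £3.06: unprepared groceries → 0% → £0.00
Side table £157.66: furniture → 7% → £11.04
Chicken breast (2 lb) £7.05: unprepared groceries → 0% → £0.00
Nightstand £193.85: furniture → 7% → £13.57
Total tax = £1.45 + £5.95 + £11.04 + £13.57 = £32.01

£32.01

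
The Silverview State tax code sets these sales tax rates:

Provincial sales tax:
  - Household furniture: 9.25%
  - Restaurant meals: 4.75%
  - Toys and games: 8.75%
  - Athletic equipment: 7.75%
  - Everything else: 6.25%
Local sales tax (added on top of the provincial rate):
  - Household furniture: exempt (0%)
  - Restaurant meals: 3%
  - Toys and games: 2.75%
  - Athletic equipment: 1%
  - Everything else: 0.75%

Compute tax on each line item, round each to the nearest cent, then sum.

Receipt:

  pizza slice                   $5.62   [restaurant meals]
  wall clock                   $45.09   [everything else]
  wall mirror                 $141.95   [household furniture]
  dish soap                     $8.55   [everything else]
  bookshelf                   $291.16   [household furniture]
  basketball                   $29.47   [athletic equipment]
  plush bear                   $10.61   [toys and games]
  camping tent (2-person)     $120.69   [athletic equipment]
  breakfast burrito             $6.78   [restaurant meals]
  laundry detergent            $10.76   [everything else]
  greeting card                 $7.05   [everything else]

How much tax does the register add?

$60.39

Pizza slice $5.62: restaurant meals → 4.75% + 3% local = 7.75% → $0.44
Wall clock $45.09: everything else → 6.25% + 0.75% local = 7% → $3.16
Wall mirror $141.95: household furniture → 9.25% + 0% local = 9.25% → $13.13
Dish soap $8.55: everything else → 6.25% + 0.75% local = 7% → $0.60
Bookshelf $291.16: household furniture → 9.25% + 0% local = 9.25% → $26.93
Basketball $29.47: athletic equipment → 7.75% + 1% local = 8.75% → $2.58
Plush bear $10.61: toys and games → 8.75% + 2.75% local = 11.5% → $1.22
Camping tent (2-person) $120.69: athletic equipment → 7.75% + 1% local = 8.75% → $10.56
Breakfast burrito $6.78: restaurant meals → 4.75% + 3% local = 7.75% → $0.53
Laundry detergent $10.76: everything else → 6.25% + 0.75% local = 7% → $0.75
Greeting card $7.05: everything else → 6.25% + 0.75% local = 7% → $0.49
Total tax = $0.44 + $3.16 + $13.13 + $0.60 + $26.93 + $2.58 + $1.22 + $10.56 + $0.53 + $0.75 + $0.49 = $60.39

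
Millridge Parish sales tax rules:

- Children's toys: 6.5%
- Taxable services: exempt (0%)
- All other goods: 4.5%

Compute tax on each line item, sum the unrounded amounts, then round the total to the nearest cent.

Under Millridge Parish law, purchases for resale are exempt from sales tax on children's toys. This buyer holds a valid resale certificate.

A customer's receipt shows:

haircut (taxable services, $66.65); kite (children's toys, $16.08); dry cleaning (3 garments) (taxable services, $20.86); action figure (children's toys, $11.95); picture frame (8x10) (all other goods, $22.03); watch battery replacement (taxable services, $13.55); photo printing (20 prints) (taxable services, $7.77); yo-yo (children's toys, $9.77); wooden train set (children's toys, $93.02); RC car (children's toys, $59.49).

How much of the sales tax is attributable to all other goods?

Picture frame (8x10) $22.03: all other goods → 4.5% → $0.99135
Tax on all other goods: unrounded sum = $0.99135 → $0.99

$0.99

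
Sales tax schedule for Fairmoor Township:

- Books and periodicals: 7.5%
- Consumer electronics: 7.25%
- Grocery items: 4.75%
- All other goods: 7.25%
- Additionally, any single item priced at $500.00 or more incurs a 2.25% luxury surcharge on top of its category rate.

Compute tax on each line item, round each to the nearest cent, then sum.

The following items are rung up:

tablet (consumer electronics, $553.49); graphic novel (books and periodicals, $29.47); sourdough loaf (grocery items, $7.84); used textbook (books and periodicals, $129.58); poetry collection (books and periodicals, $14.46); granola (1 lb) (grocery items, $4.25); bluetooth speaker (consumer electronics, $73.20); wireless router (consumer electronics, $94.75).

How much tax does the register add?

$78.34

Tablet $553.49: consumer electronics → 7.25% + 2.25% surcharge = 9.5% → $52.58
Graphic novel $29.47: books and periodicals → 7.5% → $2.21
Sourdough loaf $7.84: grocery items → 4.75% → $0.37
Used textbook $129.58: books and periodicals → 7.5% → $9.72
Poetry collection $14.46: books and periodicals → 7.5% → $1.08
Granola (1 lb) $4.25: grocery items → 4.75% → $0.20
Bluetooth speaker $73.20: consumer electronics → 7.25% → $5.31
Wireless router $94.75: consumer electronics → 7.25% → $6.87
Total tax = $52.58 + $2.21 + $0.37 + $9.72 + $1.08 + $0.20 + $5.31 + $6.87 = $78.34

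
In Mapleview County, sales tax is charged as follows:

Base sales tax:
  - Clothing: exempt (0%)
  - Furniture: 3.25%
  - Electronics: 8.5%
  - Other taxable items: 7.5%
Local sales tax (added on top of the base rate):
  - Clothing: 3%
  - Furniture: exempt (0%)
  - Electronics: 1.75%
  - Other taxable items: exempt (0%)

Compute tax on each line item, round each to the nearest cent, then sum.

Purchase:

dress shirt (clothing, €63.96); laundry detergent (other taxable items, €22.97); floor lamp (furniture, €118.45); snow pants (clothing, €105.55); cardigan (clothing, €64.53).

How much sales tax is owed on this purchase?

Dress shirt €63.96: clothing → 0% + 3% local = 3% → €1.92
Laundry detergent €22.97: other taxable items → 7.5% + 0% local = 7.5% → €1.72
Floor lamp €118.45: furniture → 3.25% + 0% local = 3.25% → €3.85
Snow pants €105.55: clothing → 0% + 3% local = 3% → €3.17
Cardigan €64.53: clothing → 0% + 3% local = 3% → €1.94
Total tax = €1.92 + €1.72 + €3.85 + €3.17 + €1.94 = €12.60

€12.60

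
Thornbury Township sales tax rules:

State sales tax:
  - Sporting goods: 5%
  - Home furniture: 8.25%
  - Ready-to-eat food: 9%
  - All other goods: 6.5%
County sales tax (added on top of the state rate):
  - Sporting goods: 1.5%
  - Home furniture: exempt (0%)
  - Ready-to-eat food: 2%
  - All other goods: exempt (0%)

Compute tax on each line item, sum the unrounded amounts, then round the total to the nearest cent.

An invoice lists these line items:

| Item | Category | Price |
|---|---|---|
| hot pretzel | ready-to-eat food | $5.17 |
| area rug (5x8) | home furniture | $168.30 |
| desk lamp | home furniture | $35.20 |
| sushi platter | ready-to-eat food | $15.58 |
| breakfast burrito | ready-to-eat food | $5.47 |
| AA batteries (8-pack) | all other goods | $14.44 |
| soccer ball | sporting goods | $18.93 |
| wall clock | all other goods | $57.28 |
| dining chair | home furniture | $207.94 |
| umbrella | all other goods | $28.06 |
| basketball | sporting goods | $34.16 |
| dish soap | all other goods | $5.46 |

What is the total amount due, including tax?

Hot pretzel $5.17: ready-to-eat food → 9% + 2% county = 11% → $0.5687
Area rug (5x8) $168.30: home furniture → 8.25% + 0% county = 8.25% → $13.88475
Desk lamp $35.20: home furniture → 8.25% + 0% county = 8.25% → $2.904
Sushi platter $15.58: ready-to-eat food → 9% + 2% county = 11% → $1.7138
Breakfast burrito $5.47: ready-to-eat food → 9% + 2% county = 11% → $0.6017
AA batteries (8-pack) $14.44: all other goods → 6.5% + 0% county = 6.5% → $0.9386
Soccer ball $18.93: sporting goods → 5% + 1.5% county = 6.5% → $1.23045
Wall clock $57.28: all other goods → 6.5% + 0% county = 6.5% → $3.7232
Dining chair $207.94: home furniture → 8.25% + 0% county = 8.25% → $17.15505
Umbrella $28.06: all other goods → 6.5% + 0% county = 6.5% → $1.8239
Basketball $34.16: sporting goods → 5% + 1.5% county = 6.5% → $2.2204
Dish soap $5.46: all other goods → 6.5% + 0% county = 6.5% → $0.3549
Subtotal = $595.99; unrounded tax = $47.11945 → $47.12; total due = $643.11

$643.11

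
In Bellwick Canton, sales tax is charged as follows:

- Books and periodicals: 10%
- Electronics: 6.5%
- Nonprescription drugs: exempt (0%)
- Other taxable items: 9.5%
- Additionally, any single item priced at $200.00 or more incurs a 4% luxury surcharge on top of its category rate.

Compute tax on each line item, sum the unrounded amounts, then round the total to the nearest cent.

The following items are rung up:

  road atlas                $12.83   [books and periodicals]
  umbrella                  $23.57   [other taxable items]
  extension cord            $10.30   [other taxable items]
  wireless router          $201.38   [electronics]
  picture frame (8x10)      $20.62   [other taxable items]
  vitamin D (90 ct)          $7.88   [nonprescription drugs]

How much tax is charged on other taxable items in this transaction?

$5.18

Umbrella $23.57: other taxable items → 9.5% → $2.23915
Extension cord $10.30: other taxable items → 9.5% → $0.9785
Picture frame (8x10) $20.62: other taxable items → 9.5% → $1.9589
Tax on other taxable items: unrounded sum = $5.17655 → $5.18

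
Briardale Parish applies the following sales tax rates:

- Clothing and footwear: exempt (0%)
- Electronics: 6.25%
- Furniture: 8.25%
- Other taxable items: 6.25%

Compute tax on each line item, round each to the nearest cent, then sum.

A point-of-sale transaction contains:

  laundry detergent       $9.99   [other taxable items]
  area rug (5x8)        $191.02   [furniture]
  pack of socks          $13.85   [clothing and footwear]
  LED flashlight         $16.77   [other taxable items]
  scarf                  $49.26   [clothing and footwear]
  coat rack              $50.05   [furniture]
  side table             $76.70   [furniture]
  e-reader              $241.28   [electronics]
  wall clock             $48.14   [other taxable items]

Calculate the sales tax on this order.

$45.98

Laundry detergent $9.99: other taxable items → 6.25% → $0.62
Area rug (5x8) $191.02: furniture → 8.25% → $15.76
Pack of socks $13.85: clothing and footwear → 0% → $0.00
LED flashlight $16.77: other taxable items → 6.25% → $1.05
Scarf $49.26: clothing and footwear → 0% → $0.00
Coat rack $50.05: furniture → 8.25% → $4.13
Side table $76.70: furniture → 8.25% → $6.33
E-reader $241.28: electronics → 6.25% → $15.08
Wall clock $48.14: other taxable items → 6.25% → $3.01
Total tax = $0.62 + $15.76 + $1.05 + $4.13 + $6.33 + $15.08 + $3.01 = $45.98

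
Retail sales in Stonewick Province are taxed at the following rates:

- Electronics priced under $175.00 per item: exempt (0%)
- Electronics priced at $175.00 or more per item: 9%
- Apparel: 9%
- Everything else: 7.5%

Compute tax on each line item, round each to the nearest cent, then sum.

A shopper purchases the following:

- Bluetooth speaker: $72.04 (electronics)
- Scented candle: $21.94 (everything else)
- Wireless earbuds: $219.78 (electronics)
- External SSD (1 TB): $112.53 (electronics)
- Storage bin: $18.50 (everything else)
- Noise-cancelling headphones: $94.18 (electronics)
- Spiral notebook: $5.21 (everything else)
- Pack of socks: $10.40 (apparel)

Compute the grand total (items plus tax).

$578.73

Bluetooth speaker $72.04: electronics, under $175.00 → 0% → $0.00
Scented candle $21.94: everything else → 7.5% → $1.65
Wireless earbuds $219.78: electronics, $175.00 or more → 9% → $19.78
External SSD (1 TB) $112.53: electronics, under $175.00 → 0% → $0.00
Storage bin $18.50: everything else → 7.5% → $1.39
Noise-cancelling headphones $94.18: electronics, under $175.00 → 0% → $0.00
Spiral notebook $5.21: everything else → 7.5% → $0.39
Pack of socks $10.40: apparel → 9% → $0.94
Subtotal = $554.58; tax = $24.15; total due = $578.73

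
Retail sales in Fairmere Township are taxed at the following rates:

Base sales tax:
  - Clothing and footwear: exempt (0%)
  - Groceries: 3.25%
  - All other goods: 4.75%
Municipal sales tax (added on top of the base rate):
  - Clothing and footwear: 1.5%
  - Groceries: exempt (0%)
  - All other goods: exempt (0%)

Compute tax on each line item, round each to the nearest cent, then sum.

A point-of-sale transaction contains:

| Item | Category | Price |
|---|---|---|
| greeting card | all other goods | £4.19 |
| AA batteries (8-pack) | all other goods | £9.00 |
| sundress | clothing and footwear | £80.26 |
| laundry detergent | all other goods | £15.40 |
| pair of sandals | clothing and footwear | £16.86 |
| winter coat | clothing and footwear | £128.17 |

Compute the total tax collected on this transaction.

£4.73

Greeting card £4.19: all other goods → 4.75% + 0% municipal = 4.75% → £0.20
AA batteries (8-pack) £9.00: all other goods → 4.75% + 0% municipal = 4.75% → £0.43
Sundress £80.26: clothing and footwear → 0% + 1.5% municipal = 1.5% → £1.20
Laundry detergent £15.40: all other goods → 4.75% + 0% municipal = 4.75% → £0.73
Pair of sandals £16.86: clothing and footwear → 0% + 1.5% municipal = 1.5% → £0.25
Winter coat £128.17: clothing and footwear → 0% + 1.5% municipal = 1.5% → £1.92
Total tax = £0.20 + £0.43 + £1.20 + £0.73 + £0.25 + £1.92 = £4.73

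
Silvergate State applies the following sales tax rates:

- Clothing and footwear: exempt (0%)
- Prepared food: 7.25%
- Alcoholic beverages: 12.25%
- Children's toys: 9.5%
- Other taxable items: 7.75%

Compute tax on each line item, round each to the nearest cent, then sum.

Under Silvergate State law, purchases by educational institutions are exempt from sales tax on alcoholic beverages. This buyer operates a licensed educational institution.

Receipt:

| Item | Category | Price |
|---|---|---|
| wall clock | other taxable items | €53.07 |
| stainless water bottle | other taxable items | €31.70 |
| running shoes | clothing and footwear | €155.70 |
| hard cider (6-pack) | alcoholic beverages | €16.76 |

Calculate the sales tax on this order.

€6.57

Wall clock €53.07: other taxable items → 7.75% → €4.11
Stainless water bottle €31.70: other taxable items → 7.75% → €2.46
Running shoes €155.70: clothing and footwear → 0% → €0.00
Hard cider (6-pack) €16.76: alcoholic beverages, buyer-exempt → 0% → €0.00
Total tax = €4.11 + €2.46 = €6.57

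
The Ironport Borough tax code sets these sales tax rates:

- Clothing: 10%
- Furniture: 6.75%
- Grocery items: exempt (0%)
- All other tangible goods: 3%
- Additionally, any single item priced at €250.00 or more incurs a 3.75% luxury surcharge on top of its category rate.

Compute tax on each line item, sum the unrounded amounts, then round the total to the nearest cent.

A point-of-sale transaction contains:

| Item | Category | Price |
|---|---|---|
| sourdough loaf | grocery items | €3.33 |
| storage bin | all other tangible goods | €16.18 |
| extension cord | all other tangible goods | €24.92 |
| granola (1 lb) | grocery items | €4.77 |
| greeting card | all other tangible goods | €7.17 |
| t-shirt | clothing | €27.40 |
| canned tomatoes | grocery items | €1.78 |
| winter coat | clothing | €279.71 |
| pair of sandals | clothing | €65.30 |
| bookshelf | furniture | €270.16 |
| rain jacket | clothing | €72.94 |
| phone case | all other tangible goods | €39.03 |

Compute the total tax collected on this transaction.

Sourdough loaf €3.33: grocery items → 0% → €0.00
Storage bin €16.18: all other tangible goods → 3% → €0.4854
Extension cord €24.92: all other tangible goods → 3% → €0.7476
Granola (1 lb) €4.77: grocery items → 0% → €0.00
Greeting card €7.17: all other tangible goods → 3% → €0.2151
T-shirt €27.40: clothing → 10% → €2.74
Canned tomatoes €1.78: grocery items → 0% → €0.00
Winter coat €279.71: clothing → 10% + 3.75% surcharge = 13.75% → €38.460125
Pair of sandals €65.30: clothing → 10% → €6.53
Bookshelf €270.16: furniture → 6.75% + 3.75% surcharge = 10.5% → €28.3668
Rain jacket €72.94: clothing → 10% → €7.294
Phone case €39.03: all other tangible goods → 3% → €1.1709
Unrounded tax sum = €86.009925 → €86.01

€86.01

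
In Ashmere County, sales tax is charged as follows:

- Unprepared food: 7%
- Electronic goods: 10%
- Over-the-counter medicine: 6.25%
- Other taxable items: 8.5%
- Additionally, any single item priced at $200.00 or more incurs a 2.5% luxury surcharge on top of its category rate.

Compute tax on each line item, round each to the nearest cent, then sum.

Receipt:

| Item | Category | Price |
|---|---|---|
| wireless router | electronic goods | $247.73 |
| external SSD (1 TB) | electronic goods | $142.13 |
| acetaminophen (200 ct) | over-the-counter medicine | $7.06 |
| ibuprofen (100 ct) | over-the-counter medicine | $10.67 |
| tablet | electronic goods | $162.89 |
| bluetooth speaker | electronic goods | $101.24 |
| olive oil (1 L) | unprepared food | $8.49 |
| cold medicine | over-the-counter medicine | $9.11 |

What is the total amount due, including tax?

$763.18

Wireless router $247.73: electronic goods → 10% + 2.5% surcharge = 12.5% → $30.97
External SSD (1 TB) $142.13: electronic goods → 10% → $14.21
Acetaminophen (200 ct) $7.06: over-the-counter medicine → 6.25% → $0.44
Ibuprofen (100 ct) $10.67: over-the-counter medicine → 6.25% → $0.67
Tablet $162.89: electronic goods → 10% → $16.29
Bluetooth speaker $101.24: electronic goods → 10% → $10.12
Olive oil (1 L) $8.49: unprepared food → 7% → $0.59
Cold medicine $9.11: over-the-counter medicine → 6.25% → $0.57
Subtotal = $689.32; tax = $73.86; total due = $763.18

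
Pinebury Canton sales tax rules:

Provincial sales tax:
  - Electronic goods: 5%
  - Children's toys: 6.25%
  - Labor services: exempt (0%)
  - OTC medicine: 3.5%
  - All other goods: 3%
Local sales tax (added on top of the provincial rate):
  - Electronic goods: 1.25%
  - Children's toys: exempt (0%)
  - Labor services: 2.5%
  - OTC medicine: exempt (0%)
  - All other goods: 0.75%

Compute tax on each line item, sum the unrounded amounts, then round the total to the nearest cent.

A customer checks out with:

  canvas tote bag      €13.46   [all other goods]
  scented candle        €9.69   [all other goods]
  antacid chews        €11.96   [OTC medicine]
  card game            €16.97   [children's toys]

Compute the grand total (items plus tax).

Canvas tote bag €13.46: all other goods → 3% + 0.75% local = 3.75% → €0.50475
Scented candle €9.69: all other goods → 3% + 0.75% local = 3.75% → €0.363375
Antacid chews €11.96: OTC medicine → 3.5% + 0% local = 3.5% → €0.4186
Card game €16.97: children's toys → 6.25% + 0% local = 6.25% → €1.060625
Subtotal = €52.08; unrounded tax = €2.34735 → €2.35; total due = €54.43

€54.43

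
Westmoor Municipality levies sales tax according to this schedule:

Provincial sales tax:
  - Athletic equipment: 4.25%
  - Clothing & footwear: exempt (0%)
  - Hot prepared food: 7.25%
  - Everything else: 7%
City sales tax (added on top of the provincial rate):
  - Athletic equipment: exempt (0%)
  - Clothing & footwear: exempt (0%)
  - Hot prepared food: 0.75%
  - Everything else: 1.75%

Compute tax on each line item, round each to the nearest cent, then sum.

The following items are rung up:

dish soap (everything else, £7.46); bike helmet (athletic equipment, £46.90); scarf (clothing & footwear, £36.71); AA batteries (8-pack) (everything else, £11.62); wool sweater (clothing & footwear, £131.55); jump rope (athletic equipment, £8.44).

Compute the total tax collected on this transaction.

Dish soap £7.46: everything else → 7% + 1.75% city = 8.75% → £0.65
Bike helmet £46.90: athletic equipment → 4.25% + 0% city = 4.25% → £1.99
Scarf £36.71: clothing & footwear → 0% + 0% city = 0% → £0.00
AA batteries (8-pack) £11.62: everything else → 7% + 1.75% city = 8.75% → £1.02
Wool sweater £131.55: clothing & footwear → 0% + 0% city = 0% → £0.00
Jump rope £8.44: athletic equipment → 4.25% + 0% city = 4.25% → £0.36
Total tax = £0.65 + £1.99 + £1.02 + £0.36 = £4.02

£4.02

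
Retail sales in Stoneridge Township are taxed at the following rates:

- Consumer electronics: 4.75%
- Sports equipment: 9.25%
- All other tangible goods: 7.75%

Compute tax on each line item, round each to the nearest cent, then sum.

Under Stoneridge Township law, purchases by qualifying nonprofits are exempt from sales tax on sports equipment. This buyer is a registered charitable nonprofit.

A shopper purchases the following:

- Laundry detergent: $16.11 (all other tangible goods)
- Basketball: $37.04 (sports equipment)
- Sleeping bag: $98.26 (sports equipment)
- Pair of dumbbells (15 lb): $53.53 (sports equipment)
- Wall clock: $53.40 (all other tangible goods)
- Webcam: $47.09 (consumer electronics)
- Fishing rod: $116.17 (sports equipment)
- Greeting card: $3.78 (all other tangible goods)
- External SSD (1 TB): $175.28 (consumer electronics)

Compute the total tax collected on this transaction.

$16.25

Laundry detergent $16.11: all other tangible goods → 7.75% → $1.25
Basketball $37.04: sports equipment, buyer-exempt → 0% → $0.00
Sleeping bag $98.26: sports equipment, buyer-exempt → 0% → $0.00
Pair of dumbbells (15 lb) $53.53: sports equipment, buyer-exempt → 0% → $0.00
Wall clock $53.40: all other tangible goods → 7.75% → $4.14
Webcam $47.09: consumer electronics → 4.75% → $2.24
Fishing rod $116.17: sports equipment, buyer-exempt → 0% → $0.00
Greeting card $3.78: all other tangible goods → 7.75% → $0.29
External SSD (1 TB) $175.28: consumer electronics → 4.75% → $8.33
Total tax = $1.25 + $4.14 + $2.24 + $0.29 + $8.33 = $16.25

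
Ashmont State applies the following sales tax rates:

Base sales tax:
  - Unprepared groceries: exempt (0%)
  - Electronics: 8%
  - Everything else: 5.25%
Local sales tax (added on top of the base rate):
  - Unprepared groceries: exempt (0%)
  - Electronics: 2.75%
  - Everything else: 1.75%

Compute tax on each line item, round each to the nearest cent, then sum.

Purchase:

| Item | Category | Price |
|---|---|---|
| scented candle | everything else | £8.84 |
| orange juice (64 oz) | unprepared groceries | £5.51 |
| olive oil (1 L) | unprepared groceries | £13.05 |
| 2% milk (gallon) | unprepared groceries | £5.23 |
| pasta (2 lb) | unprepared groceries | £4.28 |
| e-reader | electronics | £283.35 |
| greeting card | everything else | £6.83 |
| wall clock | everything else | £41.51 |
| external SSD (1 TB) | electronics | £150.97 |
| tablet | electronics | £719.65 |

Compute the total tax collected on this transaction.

Scented candle £8.84: everything else → 5.25% + 1.75% local = 7% → £0.62
Orange juice (64 oz) £5.51: unprepared groceries → 0% + 0% local = 0% → £0.00
Olive oil (1 L) £13.05: unprepared groceries → 0% + 0% local = 0% → £0.00
2% milk (gallon) £5.23: unprepared groceries → 0% + 0% local = 0% → £0.00
Pasta (2 lb) £4.28: unprepared groceries → 0% + 0% local = 0% → £0.00
E-reader £283.35: electronics → 8% + 2.75% local = 10.75% → £30.46
Greeting card £6.83: everything else → 5.25% + 1.75% local = 7% → £0.48
Wall clock £41.51: everything else → 5.25% + 1.75% local = 7% → £2.91
External SSD (1 TB) £150.97: electronics → 8% + 2.75% local = 10.75% → £16.23
Tablet £719.65: electronics → 8% + 2.75% local = 10.75% → £77.36
Total tax = £0.62 + £30.46 + £0.48 + £2.91 + £16.23 + £77.36 = £128.06

£128.06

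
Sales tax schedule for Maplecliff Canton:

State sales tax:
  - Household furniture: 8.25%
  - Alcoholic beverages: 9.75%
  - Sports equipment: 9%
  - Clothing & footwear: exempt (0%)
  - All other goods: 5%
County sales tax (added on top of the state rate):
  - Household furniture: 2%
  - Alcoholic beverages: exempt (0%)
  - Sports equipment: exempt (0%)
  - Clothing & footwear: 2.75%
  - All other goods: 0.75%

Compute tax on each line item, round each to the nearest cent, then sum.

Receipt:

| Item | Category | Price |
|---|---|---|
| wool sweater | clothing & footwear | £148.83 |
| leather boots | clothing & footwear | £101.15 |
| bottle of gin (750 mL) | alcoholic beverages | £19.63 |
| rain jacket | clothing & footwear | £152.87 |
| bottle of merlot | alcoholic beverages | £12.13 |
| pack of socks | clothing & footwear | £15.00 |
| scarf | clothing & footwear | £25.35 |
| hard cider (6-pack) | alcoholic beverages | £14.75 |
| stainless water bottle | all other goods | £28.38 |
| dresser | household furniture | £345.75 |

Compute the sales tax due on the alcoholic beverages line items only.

Bottle of gin (750 mL) £19.63: alcoholic beverages → 9.75% + 0% county = 9.75% → £1.91
Bottle of merlot £12.13: alcoholic beverages → 9.75% + 0% county = 9.75% → £1.18
Hard cider (6-pack) £14.75: alcoholic beverages → 9.75% + 0% county = 9.75% → £1.44
Tax on alcoholic beverages = £1.91 + £1.18 + £1.44 = £4.53

£4.53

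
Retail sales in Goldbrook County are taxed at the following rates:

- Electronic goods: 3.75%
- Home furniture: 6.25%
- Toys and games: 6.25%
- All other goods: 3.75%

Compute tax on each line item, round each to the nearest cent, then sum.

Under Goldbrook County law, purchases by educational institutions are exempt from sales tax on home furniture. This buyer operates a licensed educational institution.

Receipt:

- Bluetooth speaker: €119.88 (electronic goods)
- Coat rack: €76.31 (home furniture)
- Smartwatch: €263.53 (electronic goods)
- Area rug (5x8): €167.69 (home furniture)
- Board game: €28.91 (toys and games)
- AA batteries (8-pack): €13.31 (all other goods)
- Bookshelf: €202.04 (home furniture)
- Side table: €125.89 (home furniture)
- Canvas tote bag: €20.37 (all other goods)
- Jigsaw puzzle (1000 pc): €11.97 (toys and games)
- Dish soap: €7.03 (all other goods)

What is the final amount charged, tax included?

€1055.39

Bluetooth speaker €119.88: electronic goods → 3.75% → €4.50
Coat rack €76.31: home furniture, buyer-exempt → 0% → €0.00
Smartwatch €263.53: electronic goods → 3.75% → €9.88
Area rug (5x8) €167.69: home furniture, buyer-exempt → 0% → €0.00
Board game €28.91: toys and games → 6.25% → €1.81
AA batteries (8-pack) €13.31: all other goods → 3.75% → €0.50
Bookshelf €202.04: home furniture, buyer-exempt → 0% → €0.00
Side table €125.89: home furniture, buyer-exempt → 0% → €0.00
Canvas tote bag €20.37: all other goods → 3.75% → €0.76
Jigsaw puzzle (1000 pc) €11.97: toys and games → 6.25% → €0.75
Dish soap €7.03: all other goods → 3.75% → €0.26
Subtotal = €1036.93; tax = €18.46; total due = €1055.39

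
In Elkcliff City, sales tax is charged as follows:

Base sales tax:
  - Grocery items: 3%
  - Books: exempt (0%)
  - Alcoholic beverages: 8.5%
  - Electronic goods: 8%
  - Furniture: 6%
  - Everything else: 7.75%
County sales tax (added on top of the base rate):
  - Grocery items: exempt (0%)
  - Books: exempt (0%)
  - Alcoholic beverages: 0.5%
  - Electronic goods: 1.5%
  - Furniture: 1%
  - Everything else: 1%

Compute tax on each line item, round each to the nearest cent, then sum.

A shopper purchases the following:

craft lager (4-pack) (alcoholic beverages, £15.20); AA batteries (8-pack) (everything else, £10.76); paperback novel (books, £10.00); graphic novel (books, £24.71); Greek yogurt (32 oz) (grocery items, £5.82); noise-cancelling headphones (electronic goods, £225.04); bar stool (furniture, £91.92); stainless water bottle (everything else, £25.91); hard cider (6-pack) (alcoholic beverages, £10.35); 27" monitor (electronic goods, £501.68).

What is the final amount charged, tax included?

£1002.54

Craft lager (4-pack) £15.20: alcoholic beverages → 8.5% + 0.5% county = 9% → £1.37
AA batteries (8-pack) £10.76: everything else → 7.75% + 1% county = 8.75% → £0.94
Paperback novel £10.00: books → 0% + 0% county = 0% → £0.00
Graphic novel £24.71: books → 0% + 0% county = 0% → £0.00
Greek yogurt (32 oz) £5.82: grocery items → 3% + 0% county = 3% → £0.17
Noise-cancelling headphones £225.04: electronic goods → 8% + 1.5% county = 9.5% → £21.38
Bar stool £91.92: furniture → 6% + 1% county = 7% → £6.43
Stainless water bottle £25.91: everything else → 7.75% + 1% county = 8.75% → £2.27
Hard cider (6-pack) £10.35: alcoholic beverages → 8.5% + 0.5% county = 9% → £0.93
27" monitor £501.68: electronic goods → 8% + 1.5% county = 9.5% → £47.66
Subtotal = £921.39; tax = £81.15; total due = £1002.54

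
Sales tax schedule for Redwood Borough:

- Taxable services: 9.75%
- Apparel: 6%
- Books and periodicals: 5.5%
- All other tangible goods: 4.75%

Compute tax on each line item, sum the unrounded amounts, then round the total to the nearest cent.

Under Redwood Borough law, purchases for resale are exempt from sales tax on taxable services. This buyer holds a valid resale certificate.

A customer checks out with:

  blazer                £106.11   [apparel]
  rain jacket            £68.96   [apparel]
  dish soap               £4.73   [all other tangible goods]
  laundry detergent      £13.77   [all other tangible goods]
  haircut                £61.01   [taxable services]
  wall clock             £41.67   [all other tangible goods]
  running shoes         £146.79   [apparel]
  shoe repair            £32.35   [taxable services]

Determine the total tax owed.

Blazer £106.11: apparel → 6% → £6.3666
Rain jacket £68.96: apparel → 6% → £4.1376
Dish soap £4.73: all other tangible goods → 4.75% → £0.224675
Laundry detergent £13.77: all other tangible goods → 4.75% → £0.654075
Haircut £61.01: taxable services, buyer-exempt → 0% → £0.00
Wall clock £41.67: all other tangible goods → 4.75% → £1.979325
Running shoes £146.79: apparel → 6% → £8.8074
Shoe repair £32.35: taxable services, buyer-exempt → 0% → £0.00
Unrounded tax sum = £22.169675 → £22.17

£22.17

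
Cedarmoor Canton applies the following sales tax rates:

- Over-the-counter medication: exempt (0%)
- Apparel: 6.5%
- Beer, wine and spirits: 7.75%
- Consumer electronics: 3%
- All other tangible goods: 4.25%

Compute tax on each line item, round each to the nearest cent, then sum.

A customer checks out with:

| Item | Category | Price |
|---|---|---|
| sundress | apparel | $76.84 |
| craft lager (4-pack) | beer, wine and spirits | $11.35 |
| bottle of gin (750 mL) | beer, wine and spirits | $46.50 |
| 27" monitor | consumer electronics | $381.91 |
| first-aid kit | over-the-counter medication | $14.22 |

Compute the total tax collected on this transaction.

$20.93

Sundress $76.84: apparel → 6.5% → $4.99
Craft lager (4-pack) $11.35: beer, wine and spirits → 7.75% → $0.88
Bottle of gin (750 mL) $46.50: beer, wine and spirits → 7.75% → $3.60
27" monitor $381.91: consumer electronics → 3% → $11.46
First-aid kit $14.22: over-the-counter medication → 0% → $0.00
Total tax = $4.99 + $0.88 + $3.60 + $11.46 = $20.93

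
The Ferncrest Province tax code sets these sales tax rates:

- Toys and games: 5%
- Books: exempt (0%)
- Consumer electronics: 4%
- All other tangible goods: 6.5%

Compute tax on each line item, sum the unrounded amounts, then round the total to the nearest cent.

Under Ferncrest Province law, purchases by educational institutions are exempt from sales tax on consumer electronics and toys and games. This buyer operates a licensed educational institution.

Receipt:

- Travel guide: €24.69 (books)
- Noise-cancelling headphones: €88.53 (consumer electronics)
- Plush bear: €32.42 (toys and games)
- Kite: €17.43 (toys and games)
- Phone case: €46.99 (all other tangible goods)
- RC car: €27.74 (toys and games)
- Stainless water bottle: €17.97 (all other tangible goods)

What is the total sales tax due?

€4.22

Travel guide €24.69: books → 0% → €0.00
Noise-cancelling headphones €88.53: consumer electronics, buyer-exempt → 0% → €0.00
Plush bear €32.42: toys and games, buyer-exempt → 0% → €0.00
Kite €17.43: toys and games, buyer-exempt → 0% → €0.00
Phone case €46.99: all other tangible goods → 6.5% → €3.05435
RC car €27.74: toys and games, buyer-exempt → 0% → €0.00
Stainless water bottle €17.97: all other tangible goods → 6.5% → €1.16805
Unrounded tax sum = €4.2224 → €4.22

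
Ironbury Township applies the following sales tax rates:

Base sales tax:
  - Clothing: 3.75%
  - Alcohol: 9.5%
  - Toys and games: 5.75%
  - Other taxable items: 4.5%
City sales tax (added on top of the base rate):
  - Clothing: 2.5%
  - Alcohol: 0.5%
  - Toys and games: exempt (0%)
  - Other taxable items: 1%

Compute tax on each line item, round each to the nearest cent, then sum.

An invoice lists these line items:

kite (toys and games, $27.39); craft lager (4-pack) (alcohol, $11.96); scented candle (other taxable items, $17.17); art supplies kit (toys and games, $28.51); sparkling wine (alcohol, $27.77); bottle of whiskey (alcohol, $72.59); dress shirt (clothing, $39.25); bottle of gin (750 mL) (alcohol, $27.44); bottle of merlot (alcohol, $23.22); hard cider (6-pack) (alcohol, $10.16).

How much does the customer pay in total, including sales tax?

$309.38

Kite $27.39: toys and games → 5.75% + 0% city = 5.75% → $1.57
Craft lager (4-pack) $11.96: alcohol → 9.5% + 0.5% city = 10% → $1.20
Scented candle $17.17: other taxable items → 4.5% + 1% city = 5.5% → $0.94
Art supplies kit $28.51: toys and games → 5.75% + 0% city = 5.75% → $1.64
Sparkling wine $27.77: alcohol → 9.5% + 0.5% city = 10% → $2.78
Bottle of whiskey $72.59: alcohol → 9.5% + 0.5% city = 10% → $7.26
Dress shirt $39.25: clothing → 3.75% + 2.5% city = 6.25% → $2.45
Bottle of gin (750 mL) $27.44: alcohol → 9.5% + 0.5% city = 10% → $2.74
Bottle of merlot $23.22: alcohol → 9.5% + 0.5% city = 10% → $2.32
Hard cider (6-pack) $10.16: alcohol → 9.5% + 0.5% city = 10% → $1.02
Subtotal = $285.46; tax = $23.92; total due = $309.38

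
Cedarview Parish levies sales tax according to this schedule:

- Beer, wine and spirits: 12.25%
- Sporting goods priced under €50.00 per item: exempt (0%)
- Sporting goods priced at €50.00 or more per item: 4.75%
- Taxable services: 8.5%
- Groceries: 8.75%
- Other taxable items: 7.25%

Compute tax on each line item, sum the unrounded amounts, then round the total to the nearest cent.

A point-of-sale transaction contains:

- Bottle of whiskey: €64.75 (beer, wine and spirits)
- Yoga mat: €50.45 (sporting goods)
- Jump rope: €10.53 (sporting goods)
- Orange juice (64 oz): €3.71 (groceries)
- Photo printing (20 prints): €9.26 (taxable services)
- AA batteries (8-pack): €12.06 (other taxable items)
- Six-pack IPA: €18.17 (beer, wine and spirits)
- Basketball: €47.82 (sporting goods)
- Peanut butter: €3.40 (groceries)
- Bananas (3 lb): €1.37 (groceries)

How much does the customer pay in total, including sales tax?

€236.48

Bottle of whiskey €64.75: beer, wine and spirits → 12.25% → €7.931875
Yoga mat €50.45: sporting goods, €50.00 or more → 4.75% → €2.396375
Jump rope €10.53: sporting goods, under €50.00 → 0% → €0.00
Orange juice (64 oz) €3.71: groceries → 8.75% → €0.324625
Photo printing (20 prints) €9.26: taxable services → 8.5% → €0.7871
AA batteries (8-pack) €12.06: other taxable items → 7.25% → €0.87435
Six-pack IPA €18.17: beer, wine and spirits → 12.25% → €2.225825
Basketball €47.82: sporting goods, under €50.00 → 0% → €0.00
Peanut butter €3.40: groceries → 8.75% → €0.2975
Bananas (3 lb) €1.37: groceries → 8.75% → €0.119875
Subtotal = €221.52; unrounded tax = €14.957525 → €14.96; total due = €236.48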